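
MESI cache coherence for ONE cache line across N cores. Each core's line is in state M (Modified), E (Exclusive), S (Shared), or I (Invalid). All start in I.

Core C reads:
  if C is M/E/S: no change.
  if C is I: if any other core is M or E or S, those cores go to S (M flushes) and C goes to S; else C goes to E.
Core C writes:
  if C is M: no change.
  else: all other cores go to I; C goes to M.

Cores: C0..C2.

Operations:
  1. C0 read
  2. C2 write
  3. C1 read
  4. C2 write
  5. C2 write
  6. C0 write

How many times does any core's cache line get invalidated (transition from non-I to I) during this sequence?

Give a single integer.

Answer: 3

Derivation:
Op 1: C0 read [C0 read from I: no other sharers -> C0=E (exclusive)] -> [E,I,I] (invalidations this op: 0; running total: 0)
Op 2: C2 write [C2 write: invalidate ['C0=E'] -> C2=M] -> [I,I,M] (invalidations this op: 1; running total: 1)
Op 3: C1 read [C1 read from I: others=['C2=M'] -> C1=S, others downsized to S] -> [I,S,S] (invalidations this op: 0; running total: 1)
Op 4: C2 write [C2 write: invalidate ['C1=S'] -> C2=M] -> [I,I,M] (invalidations this op: 1; running total: 2)
Op 5: C2 write [C2 write: already M (modified), no change] -> [I,I,M] (invalidations this op: 0; running total: 2)
Op 6: C0 write [C0 write: invalidate ['C2=M'] -> C0=M] -> [M,I,I] (invalidations this op: 1; running total: 3)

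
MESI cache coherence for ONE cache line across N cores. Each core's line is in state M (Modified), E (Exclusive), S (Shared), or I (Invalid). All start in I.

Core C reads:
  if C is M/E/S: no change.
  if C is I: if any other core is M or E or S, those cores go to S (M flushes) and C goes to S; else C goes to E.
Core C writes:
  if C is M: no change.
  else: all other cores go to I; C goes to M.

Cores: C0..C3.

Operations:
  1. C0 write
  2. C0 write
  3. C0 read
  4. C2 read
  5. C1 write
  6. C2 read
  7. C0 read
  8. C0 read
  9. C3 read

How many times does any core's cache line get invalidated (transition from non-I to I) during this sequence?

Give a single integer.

Op 1: C0 write [C0 write: invalidate none -> C0=M] -> [M,I,I,I] (invalidations this op: 0; running total: 0)
Op 2: C0 write [C0 write: already M (modified), no change] -> [M,I,I,I] (invalidations this op: 0; running total: 0)
Op 3: C0 read [C0 read: already in M, no change] -> [M,I,I,I] (invalidations this op: 0; running total: 0)
Op 4: C2 read [C2 read from I: others=['C0=M'] -> C2=S, others downsized to S] -> [S,I,S,I] (invalidations this op: 0; running total: 0)
Op 5: C1 write [C1 write: invalidate ['C0=S', 'C2=S'] -> C1=M] -> [I,M,I,I] (invalidations this op: 2; running total: 2)
Op 6: C2 read [C2 read from I: others=['C1=M'] -> C2=S, others downsized to S] -> [I,S,S,I] (invalidations this op: 0; running total: 2)
Op 7: C0 read [C0 read from I: others=['C1=S', 'C2=S'] -> C0=S, others downsized to S] -> [S,S,S,I] (invalidations this op: 0; running total: 2)
Op 8: C0 read [C0 read: already in S, no change] -> [S,S,S,I] (invalidations this op: 0; running total: 2)
Op 9: C3 read [C3 read from I: others=['C0=S', 'C1=S', 'C2=S'] -> C3=S, others downsized to S] -> [S,S,S,S] (invalidations this op: 0; running total: 2)

Answer: 2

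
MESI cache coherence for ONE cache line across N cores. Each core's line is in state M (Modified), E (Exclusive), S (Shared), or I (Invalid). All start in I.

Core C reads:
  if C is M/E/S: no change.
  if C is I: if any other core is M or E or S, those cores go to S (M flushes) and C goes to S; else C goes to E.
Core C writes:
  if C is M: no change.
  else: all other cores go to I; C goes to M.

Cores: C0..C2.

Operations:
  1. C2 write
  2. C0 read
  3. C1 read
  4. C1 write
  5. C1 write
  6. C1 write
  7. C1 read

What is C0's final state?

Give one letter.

Answer: I

Derivation:
Op 1: C2 write [C2 write: invalidate none -> C2=M] -> [I,I,M]
Op 2: C0 read [C0 read from I: others=['C2=M'] -> C0=S, others downsized to S] -> [S,I,S]
Op 3: C1 read [C1 read from I: others=['C0=S', 'C2=S'] -> C1=S, others downsized to S] -> [S,S,S]
Op 4: C1 write [C1 write: invalidate ['C0=S', 'C2=S'] -> C1=M] -> [I,M,I]
Op 5: C1 write [C1 write: already M (modified), no change] -> [I,M,I]
Op 6: C1 write [C1 write: already M (modified), no change] -> [I,M,I]
Op 7: C1 read [C1 read: already in M, no change] -> [I,M,I]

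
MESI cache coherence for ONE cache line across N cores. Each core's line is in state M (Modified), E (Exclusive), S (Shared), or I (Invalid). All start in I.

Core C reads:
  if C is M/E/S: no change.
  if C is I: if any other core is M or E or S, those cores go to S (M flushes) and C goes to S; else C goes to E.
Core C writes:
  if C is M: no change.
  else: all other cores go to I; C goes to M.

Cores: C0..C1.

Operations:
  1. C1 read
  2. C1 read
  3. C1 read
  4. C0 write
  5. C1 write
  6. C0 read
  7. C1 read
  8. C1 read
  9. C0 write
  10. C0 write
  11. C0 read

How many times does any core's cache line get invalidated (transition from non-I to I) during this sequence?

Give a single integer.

Answer: 3

Derivation:
Op 1: C1 read [C1 read from I: no other sharers -> C1=E (exclusive)] -> [I,E] (invalidations this op: 0; running total: 0)
Op 2: C1 read [C1 read: already in E, no change] -> [I,E] (invalidations this op: 0; running total: 0)
Op 3: C1 read [C1 read: already in E, no change] -> [I,E] (invalidations this op: 0; running total: 0)
Op 4: C0 write [C0 write: invalidate ['C1=E'] -> C0=M] -> [M,I] (invalidations this op: 1; running total: 1)
Op 5: C1 write [C1 write: invalidate ['C0=M'] -> C1=M] -> [I,M] (invalidations this op: 1; running total: 2)
Op 6: C0 read [C0 read from I: others=['C1=M'] -> C0=S, others downsized to S] -> [S,S] (invalidations this op: 0; running total: 2)
Op 7: C1 read [C1 read: already in S, no change] -> [S,S] (invalidations this op: 0; running total: 2)
Op 8: C1 read [C1 read: already in S, no change] -> [S,S] (invalidations this op: 0; running total: 2)
Op 9: C0 write [C0 write: invalidate ['C1=S'] -> C0=M] -> [M,I] (invalidations this op: 1; running total: 3)
Op 10: C0 write [C0 write: already M (modified), no change] -> [M,I] (invalidations this op: 0; running total: 3)
Op 11: C0 read [C0 read: already in M, no change] -> [M,I] (invalidations this op: 0; running total: 3)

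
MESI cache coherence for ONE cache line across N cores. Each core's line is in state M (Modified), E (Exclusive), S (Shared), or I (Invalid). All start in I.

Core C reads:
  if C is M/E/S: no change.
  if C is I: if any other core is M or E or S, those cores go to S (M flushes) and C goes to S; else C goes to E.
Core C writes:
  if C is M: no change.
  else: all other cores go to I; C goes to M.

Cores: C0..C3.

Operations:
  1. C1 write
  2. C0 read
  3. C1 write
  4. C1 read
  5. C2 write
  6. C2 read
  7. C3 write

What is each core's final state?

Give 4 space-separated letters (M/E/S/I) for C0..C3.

Op 1: C1 write [C1 write: invalidate none -> C1=M] -> [I,M,I,I]
Op 2: C0 read [C0 read from I: others=['C1=M'] -> C0=S, others downsized to S] -> [S,S,I,I]
Op 3: C1 write [C1 write: invalidate ['C0=S'] -> C1=M] -> [I,M,I,I]
Op 4: C1 read [C1 read: already in M, no change] -> [I,M,I,I]
Op 5: C2 write [C2 write: invalidate ['C1=M'] -> C2=M] -> [I,I,M,I]
Op 6: C2 read [C2 read: already in M, no change] -> [I,I,M,I]
Op 7: C3 write [C3 write: invalidate ['C2=M'] -> C3=M] -> [I,I,I,M]

Answer: I I I M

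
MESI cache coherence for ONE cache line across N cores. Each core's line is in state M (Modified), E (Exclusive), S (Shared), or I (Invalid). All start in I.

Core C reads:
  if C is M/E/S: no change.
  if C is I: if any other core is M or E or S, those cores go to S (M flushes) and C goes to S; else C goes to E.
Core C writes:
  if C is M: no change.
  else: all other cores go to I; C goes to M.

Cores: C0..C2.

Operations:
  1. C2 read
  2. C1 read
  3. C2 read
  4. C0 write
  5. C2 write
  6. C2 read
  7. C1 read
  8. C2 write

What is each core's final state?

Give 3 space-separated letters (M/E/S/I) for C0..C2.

Answer: I I M

Derivation:
Op 1: C2 read [C2 read from I: no other sharers -> C2=E (exclusive)] -> [I,I,E]
Op 2: C1 read [C1 read from I: others=['C2=E'] -> C1=S, others downsized to S] -> [I,S,S]
Op 3: C2 read [C2 read: already in S, no change] -> [I,S,S]
Op 4: C0 write [C0 write: invalidate ['C1=S', 'C2=S'] -> C0=M] -> [M,I,I]
Op 5: C2 write [C2 write: invalidate ['C0=M'] -> C2=M] -> [I,I,M]
Op 6: C2 read [C2 read: already in M, no change] -> [I,I,M]
Op 7: C1 read [C1 read from I: others=['C2=M'] -> C1=S, others downsized to S] -> [I,S,S]
Op 8: C2 write [C2 write: invalidate ['C1=S'] -> C2=M] -> [I,I,M]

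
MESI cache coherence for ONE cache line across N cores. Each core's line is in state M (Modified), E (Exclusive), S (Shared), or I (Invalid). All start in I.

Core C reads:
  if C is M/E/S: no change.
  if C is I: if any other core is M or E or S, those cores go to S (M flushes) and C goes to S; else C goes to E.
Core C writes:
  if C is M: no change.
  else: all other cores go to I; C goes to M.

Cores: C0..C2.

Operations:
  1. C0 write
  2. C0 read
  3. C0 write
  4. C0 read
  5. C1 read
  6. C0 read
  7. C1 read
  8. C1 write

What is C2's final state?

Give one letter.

Answer: I

Derivation:
Op 1: C0 write [C0 write: invalidate none -> C0=M] -> [M,I,I]
Op 2: C0 read [C0 read: already in M, no change] -> [M,I,I]
Op 3: C0 write [C0 write: already M (modified), no change] -> [M,I,I]
Op 4: C0 read [C0 read: already in M, no change] -> [M,I,I]
Op 5: C1 read [C1 read from I: others=['C0=M'] -> C1=S, others downsized to S] -> [S,S,I]
Op 6: C0 read [C0 read: already in S, no change] -> [S,S,I]
Op 7: C1 read [C1 read: already in S, no change] -> [S,S,I]
Op 8: C1 write [C1 write: invalidate ['C0=S'] -> C1=M] -> [I,M,I]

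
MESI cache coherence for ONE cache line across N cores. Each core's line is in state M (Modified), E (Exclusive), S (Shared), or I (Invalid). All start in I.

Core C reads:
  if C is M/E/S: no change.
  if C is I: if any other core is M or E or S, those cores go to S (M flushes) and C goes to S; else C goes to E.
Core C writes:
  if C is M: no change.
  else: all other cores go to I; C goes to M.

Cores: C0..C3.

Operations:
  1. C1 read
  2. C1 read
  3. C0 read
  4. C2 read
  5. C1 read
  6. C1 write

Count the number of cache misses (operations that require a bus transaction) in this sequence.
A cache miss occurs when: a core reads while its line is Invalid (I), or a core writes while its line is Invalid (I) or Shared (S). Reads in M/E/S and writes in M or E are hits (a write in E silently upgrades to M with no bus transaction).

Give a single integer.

Op 1: C1 read [C1 read from I: no other sharers -> C1=E (exclusive)] -> [I,E,I,I] [MISS #1: read from I]
Op 2: C1 read [C1 read: already in E, no change] -> [I,E,I,I] [hit: read from E]
Op 3: C0 read [C0 read from I: others=['C1=E'] -> C0=S, others downsized to S] -> [S,S,I,I] [MISS #2: read from I]
Op 4: C2 read [C2 read from I: others=['C0=S', 'C1=S'] -> C2=S, others downsized to S] -> [S,S,S,I] [MISS #3: read from I]
Op 5: C1 read [C1 read: already in S, no change] -> [S,S,S,I] [hit: read from S]
Op 6: C1 write [C1 write: invalidate ['C0=S', 'C2=S'] -> C1=M] -> [I,M,I,I] [MISS #4: write from S]

Answer: 4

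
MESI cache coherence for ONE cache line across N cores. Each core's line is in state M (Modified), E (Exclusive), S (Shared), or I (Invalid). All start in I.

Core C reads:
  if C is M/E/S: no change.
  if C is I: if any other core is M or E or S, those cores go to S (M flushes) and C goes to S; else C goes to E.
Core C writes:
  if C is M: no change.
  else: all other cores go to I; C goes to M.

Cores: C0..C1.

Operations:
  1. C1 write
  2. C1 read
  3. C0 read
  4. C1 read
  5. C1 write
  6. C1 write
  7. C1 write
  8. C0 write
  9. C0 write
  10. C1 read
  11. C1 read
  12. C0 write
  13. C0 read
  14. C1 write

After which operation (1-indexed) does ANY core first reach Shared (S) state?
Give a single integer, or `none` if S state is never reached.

Answer: 3

Derivation:
Op 1: C1 write [C1 write: invalidate none -> C1=M] -> [I,M]
Op 2: C1 read [C1 read: already in M, no change] -> [I,M]
Op 3: C0 read [C0 read from I: others=['C1=M'] -> C0=S, others downsized to S] -> [S,S]
  -> First S state at op 3; remaining ops need not be traced.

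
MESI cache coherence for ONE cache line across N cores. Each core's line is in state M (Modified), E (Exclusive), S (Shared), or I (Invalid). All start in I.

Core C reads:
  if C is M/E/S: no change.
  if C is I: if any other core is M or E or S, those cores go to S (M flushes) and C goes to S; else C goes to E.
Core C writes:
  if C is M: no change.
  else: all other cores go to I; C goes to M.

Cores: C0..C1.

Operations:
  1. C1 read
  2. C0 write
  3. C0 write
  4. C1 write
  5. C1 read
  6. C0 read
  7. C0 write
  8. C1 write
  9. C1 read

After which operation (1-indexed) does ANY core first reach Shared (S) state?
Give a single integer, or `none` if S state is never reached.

Answer: 6

Derivation:
Op 1: C1 read [C1 read from I: no other sharers -> C1=E (exclusive)] -> [I,E]
Op 2: C0 write [C0 write: invalidate ['C1=E'] -> C0=M] -> [M,I]
Op 3: C0 write [C0 write: already M (modified), no change] -> [M,I]
Op 4: C1 write [C1 write: invalidate ['C0=M'] -> C1=M] -> [I,M]
Op 5: C1 read [C1 read: already in M, no change] -> [I,M]
Op 6: C0 read [C0 read from I: others=['C1=M'] -> C0=S, others downsized to S] -> [S,S]
  -> First S state at op 6; remaining ops need not be traced.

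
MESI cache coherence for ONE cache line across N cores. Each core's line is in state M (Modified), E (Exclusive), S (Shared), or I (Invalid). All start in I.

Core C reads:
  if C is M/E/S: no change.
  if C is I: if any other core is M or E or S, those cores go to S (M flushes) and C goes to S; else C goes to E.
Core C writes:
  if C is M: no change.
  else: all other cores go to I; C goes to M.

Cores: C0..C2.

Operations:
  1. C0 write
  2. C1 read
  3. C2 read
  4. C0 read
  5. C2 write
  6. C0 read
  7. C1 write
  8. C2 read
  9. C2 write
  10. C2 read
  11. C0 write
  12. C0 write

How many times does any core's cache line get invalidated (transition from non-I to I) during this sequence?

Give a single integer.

Op 1: C0 write [C0 write: invalidate none -> C0=M] -> [M,I,I] (invalidations this op: 0; running total: 0)
Op 2: C1 read [C1 read from I: others=['C0=M'] -> C1=S, others downsized to S] -> [S,S,I] (invalidations this op: 0; running total: 0)
Op 3: C2 read [C2 read from I: others=['C0=S', 'C1=S'] -> C2=S, others downsized to S] -> [S,S,S] (invalidations this op: 0; running total: 0)
Op 4: C0 read [C0 read: already in S, no change] -> [S,S,S] (invalidations this op: 0; running total: 0)
Op 5: C2 write [C2 write: invalidate ['C0=S', 'C1=S'] -> C2=M] -> [I,I,M] (invalidations this op: 2; running total: 2)
Op 6: C0 read [C0 read from I: others=['C2=M'] -> C0=S, others downsized to S] -> [S,I,S] (invalidations this op: 0; running total: 2)
Op 7: C1 write [C1 write: invalidate ['C0=S', 'C2=S'] -> C1=M] -> [I,M,I] (invalidations this op: 2; running total: 4)
Op 8: C2 read [C2 read from I: others=['C1=M'] -> C2=S, others downsized to S] -> [I,S,S] (invalidations this op: 0; running total: 4)
Op 9: C2 write [C2 write: invalidate ['C1=S'] -> C2=M] -> [I,I,M] (invalidations this op: 1; running total: 5)
Op 10: C2 read [C2 read: already in M, no change] -> [I,I,M] (invalidations this op: 0; running total: 5)
Op 11: C0 write [C0 write: invalidate ['C2=M'] -> C0=M] -> [M,I,I] (invalidations this op: 1; running total: 6)
Op 12: C0 write [C0 write: already M (modified), no change] -> [M,I,I] (invalidations this op: 0; running total: 6)

Answer: 6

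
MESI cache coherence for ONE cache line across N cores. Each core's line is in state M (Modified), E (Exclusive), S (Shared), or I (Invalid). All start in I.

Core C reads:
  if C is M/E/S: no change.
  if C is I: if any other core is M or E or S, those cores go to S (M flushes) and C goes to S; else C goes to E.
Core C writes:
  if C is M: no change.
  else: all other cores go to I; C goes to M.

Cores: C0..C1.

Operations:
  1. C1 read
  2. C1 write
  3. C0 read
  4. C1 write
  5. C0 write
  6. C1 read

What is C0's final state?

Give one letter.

Answer: S

Derivation:
Op 1: C1 read [C1 read from I: no other sharers -> C1=E (exclusive)] -> [I,E]
Op 2: C1 write [C1 write: invalidate none -> C1=M] -> [I,M]
Op 3: C0 read [C0 read from I: others=['C1=M'] -> C0=S, others downsized to S] -> [S,S]
Op 4: C1 write [C1 write: invalidate ['C0=S'] -> C1=M] -> [I,M]
Op 5: C0 write [C0 write: invalidate ['C1=M'] -> C0=M] -> [M,I]
Op 6: C1 read [C1 read from I: others=['C0=M'] -> C1=S, others downsized to S] -> [S,S]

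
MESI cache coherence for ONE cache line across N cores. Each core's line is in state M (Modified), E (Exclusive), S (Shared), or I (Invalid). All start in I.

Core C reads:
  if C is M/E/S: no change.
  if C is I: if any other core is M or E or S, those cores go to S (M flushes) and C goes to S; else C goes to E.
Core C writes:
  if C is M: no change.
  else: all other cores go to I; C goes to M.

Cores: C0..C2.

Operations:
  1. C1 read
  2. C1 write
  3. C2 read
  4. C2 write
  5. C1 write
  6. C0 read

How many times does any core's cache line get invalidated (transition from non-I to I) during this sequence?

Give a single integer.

Answer: 2

Derivation:
Op 1: C1 read [C1 read from I: no other sharers -> C1=E (exclusive)] -> [I,E,I] (invalidations this op: 0; running total: 0)
Op 2: C1 write [C1 write: invalidate none -> C1=M] -> [I,M,I] (invalidations this op: 0; running total: 0)
Op 3: C2 read [C2 read from I: others=['C1=M'] -> C2=S, others downsized to S] -> [I,S,S] (invalidations this op: 0; running total: 0)
Op 4: C2 write [C2 write: invalidate ['C1=S'] -> C2=M] -> [I,I,M] (invalidations this op: 1; running total: 1)
Op 5: C1 write [C1 write: invalidate ['C2=M'] -> C1=M] -> [I,M,I] (invalidations this op: 1; running total: 2)
Op 6: C0 read [C0 read from I: others=['C1=M'] -> C0=S, others downsized to S] -> [S,S,I] (invalidations this op: 0; running total: 2)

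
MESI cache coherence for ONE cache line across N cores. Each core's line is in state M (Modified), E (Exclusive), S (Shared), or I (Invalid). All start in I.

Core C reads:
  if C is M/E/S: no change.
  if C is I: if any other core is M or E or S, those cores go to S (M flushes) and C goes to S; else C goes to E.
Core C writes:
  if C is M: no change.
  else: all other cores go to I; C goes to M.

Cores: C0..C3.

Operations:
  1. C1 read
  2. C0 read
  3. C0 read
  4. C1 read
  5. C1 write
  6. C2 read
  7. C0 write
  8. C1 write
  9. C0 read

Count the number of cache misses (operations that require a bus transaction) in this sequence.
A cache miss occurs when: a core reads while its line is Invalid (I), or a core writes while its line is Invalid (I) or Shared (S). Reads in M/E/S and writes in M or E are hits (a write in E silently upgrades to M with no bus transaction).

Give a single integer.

Answer: 7

Derivation:
Op 1: C1 read [C1 read from I: no other sharers -> C1=E (exclusive)] -> [I,E,I,I] [MISS #1: read from I]
Op 2: C0 read [C0 read from I: others=['C1=E'] -> C0=S, others downsized to S] -> [S,S,I,I] [MISS #2: read from I]
Op 3: C0 read [C0 read: already in S, no change] -> [S,S,I,I] [hit: read from S]
Op 4: C1 read [C1 read: already in S, no change] -> [S,S,I,I] [hit: read from S]
Op 5: C1 write [C1 write: invalidate ['C0=S'] -> C1=M] -> [I,M,I,I] [MISS #3: write from S]
Op 6: C2 read [C2 read from I: others=['C1=M'] -> C2=S, others downsized to S] -> [I,S,S,I] [MISS #4: read from I]
Op 7: C0 write [C0 write: invalidate ['C1=S', 'C2=S'] -> C0=M] -> [M,I,I,I] [MISS #5: write from I]
Op 8: C1 write [C1 write: invalidate ['C0=M'] -> C1=M] -> [I,M,I,I] [MISS #6: write from I]
Op 9: C0 read [C0 read from I: others=['C1=M'] -> C0=S, others downsized to S] -> [S,S,I,I] [MISS #7: read from I]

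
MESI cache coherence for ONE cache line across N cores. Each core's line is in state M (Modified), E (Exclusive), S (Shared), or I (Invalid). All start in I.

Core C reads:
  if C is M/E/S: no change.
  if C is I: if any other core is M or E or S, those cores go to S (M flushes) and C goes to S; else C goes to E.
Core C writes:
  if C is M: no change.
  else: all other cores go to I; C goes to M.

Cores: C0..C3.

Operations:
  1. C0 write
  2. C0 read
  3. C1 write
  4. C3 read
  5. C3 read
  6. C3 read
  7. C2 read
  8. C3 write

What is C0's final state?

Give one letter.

Op 1: C0 write [C0 write: invalidate none -> C0=M] -> [M,I,I,I]
Op 2: C0 read [C0 read: already in M, no change] -> [M,I,I,I]
Op 3: C1 write [C1 write: invalidate ['C0=M'] -> C1=M] -> [I,M,I,I]
Op 4: C3 read [C3 read from I: others=['C1=M'] -> C3=S, others downsized to S] -> [I,S,I,S]
Op 5: C3 read [C3 read: already in S, no change] -> [I,S,I,S]
Op 6: C3 read [C3 read: already in S, no change] -> [I,S,I,S]
Op 7: C2 read [C2 read from I: others=['C1=S', 'C3=S'] -> C2=S, others downsized to S] -> [I,S,S,S]
Op 8: C3 write [C3 write: invalidate ['C1=S', 'C2=S'] -> C3=M] -> [I,I,I,M]

Answer: I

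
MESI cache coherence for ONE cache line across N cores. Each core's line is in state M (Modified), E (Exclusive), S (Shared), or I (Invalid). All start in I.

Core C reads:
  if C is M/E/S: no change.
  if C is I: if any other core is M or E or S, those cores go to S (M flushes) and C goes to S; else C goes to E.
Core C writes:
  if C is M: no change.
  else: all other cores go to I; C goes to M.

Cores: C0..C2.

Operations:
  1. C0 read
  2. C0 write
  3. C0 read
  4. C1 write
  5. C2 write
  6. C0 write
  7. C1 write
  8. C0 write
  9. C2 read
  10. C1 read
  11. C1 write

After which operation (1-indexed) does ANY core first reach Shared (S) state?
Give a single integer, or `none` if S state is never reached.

Op 1: C0 read [C0 read from I: no other sharers -> C0=E (exclusive)] -> [E,I,I]
Op 2: C0 write [C0 write: invalidate none -> C0=M] -> [M,I,I]
Op 3: C0 read [C0 read: already in M, no change] -> [M,I,I]
Op 4: C1 write [C1 write: invalidate ['C0=M'] -> C1=M] -> [I,M,I]
Op 5: C2 write [C2 write: invalidate ['C1=M'] -> C2=M] -> [I,I,M]
Op 6: C0 write [C0 write: invalidate ['C2=M'] -> C0=M] -> [M,I,I]
Op 7: C1 write [C1 write: invalidate ['C0=M'] -> C1=M] -> [I,M,I]
Op 8: C0 write [C0 write: invalidate ['C1=M'] -> C0=M] -> [M,I,I]
Op 9: C2 read [C2 read from I: others=['C0=M'] -> C2=S, others downsized to S] -> [S,I,S]
  -> First S state at op 9; remaining ops need not be traced.

Answer: 9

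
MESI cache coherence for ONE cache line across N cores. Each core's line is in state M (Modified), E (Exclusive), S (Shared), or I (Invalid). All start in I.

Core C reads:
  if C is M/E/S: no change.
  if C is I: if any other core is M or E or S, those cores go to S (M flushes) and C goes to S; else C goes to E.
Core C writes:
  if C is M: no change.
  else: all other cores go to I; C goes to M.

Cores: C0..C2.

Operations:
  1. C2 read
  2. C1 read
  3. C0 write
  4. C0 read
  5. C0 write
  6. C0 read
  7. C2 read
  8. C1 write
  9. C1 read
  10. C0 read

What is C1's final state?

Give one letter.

Answer: S

Derivation:
Op 1: C2 read [C2 read from I: no other sharers -> C2=E (exclusive)] -> [I,I,E]
Op 2: C1 read [C1 read from I: others=['C2=E'] -> C1=S, others downsized to S] -> [I,S,S]
Op 3: C0 write [C0 write: invalidate ['C1=S', 'C2=S'] -> C0=M] -> [M,I,I]
Op 4: C0 read [C0 read: already in M, no change] -> [M,I,I]
Op 5: C0 write [C0 write: already M (modified), no change] -> [M,I,I]
Op 6: C0 read [C0 read: already in M, no change] -> [M,I,I]
Op 7: C2 read [C2 read from I: others=['C0=M'] -> C2=S, others downsized to S] -> [S,I,S]
Op 8: C1 write [C1 write: invalidate ['C0=S', 'C2=S'] -> C1=M] -> [I,M,I]
Op 9: C1 read [C1 read: already in M, no change] -> [I,M,I]
Op 10: C0 read [C0 read from I: others=['C1=M'] -> C0=S, others downsized to S] -> [S,S,I]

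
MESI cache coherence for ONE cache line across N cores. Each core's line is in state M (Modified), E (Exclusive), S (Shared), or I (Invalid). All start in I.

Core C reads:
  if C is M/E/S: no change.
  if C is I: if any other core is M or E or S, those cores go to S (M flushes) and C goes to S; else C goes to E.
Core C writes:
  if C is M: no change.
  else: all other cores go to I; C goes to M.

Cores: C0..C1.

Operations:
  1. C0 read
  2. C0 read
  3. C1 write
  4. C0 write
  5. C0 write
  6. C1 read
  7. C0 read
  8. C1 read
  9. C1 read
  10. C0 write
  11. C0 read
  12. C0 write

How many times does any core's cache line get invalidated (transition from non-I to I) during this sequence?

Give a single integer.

Answer: 3

Derivation:
Op 1: C0 read [C0 read from I: no other sharers -> C0=E (exclusive)] -> [E,I] (invalidations this op: 0; running total: 0)
Op 2: C0 read [C0 read: already in E, no change] -> [E,I] (invalidations this op: 0; running total: 0)
Op 3: C1 write [C1 write: invalidate ['C0=E'] -> C1=M] -> [I,M] (invalidations this op: 1; running total: 1)
Op 4: C0 write [C0 write: invalidate ['C1=M'] -> C0=M] -> [M,I] (invalidations this op: 1; running total: 2)
Op 5: C0 write [C0 write: already M (modified), no change] -> [M,I] (invalidations this op: 0; running total: 2)
Op 6: C1 read [C1 read from I: others=['C0=M'] -> C1=S, others downsized to S] -> [S,S] (invalidations this op: 0; running total: 2)
Op 7: C0 read [C0 read: already in S, no change] -> [S,S] (invalidations this op: 0; running total: 2)
Op 8: C1 read [C1 read: already in S, no change] -> [S,S] (invalidations this op: 0; running total: 2)
Op 9: C1 read [C1 read: already in S, no change] -> [S,S] (invalidations this op: 0; running total: 2)
Op 10: C0 write [C0 write: invalidate ['C1=S'] -> C0=M] -> [M,I] (invalidations this op: 1; running total: 3)
Op 11: C0 read [C0 read: already in M, no change] -> [M,I] (invalidations this op: 0; running total: 3)
Op 12: C0 write [C0 write: already M (modified), no change] -> [M,I] (invalidations this op: 0; running total: 3)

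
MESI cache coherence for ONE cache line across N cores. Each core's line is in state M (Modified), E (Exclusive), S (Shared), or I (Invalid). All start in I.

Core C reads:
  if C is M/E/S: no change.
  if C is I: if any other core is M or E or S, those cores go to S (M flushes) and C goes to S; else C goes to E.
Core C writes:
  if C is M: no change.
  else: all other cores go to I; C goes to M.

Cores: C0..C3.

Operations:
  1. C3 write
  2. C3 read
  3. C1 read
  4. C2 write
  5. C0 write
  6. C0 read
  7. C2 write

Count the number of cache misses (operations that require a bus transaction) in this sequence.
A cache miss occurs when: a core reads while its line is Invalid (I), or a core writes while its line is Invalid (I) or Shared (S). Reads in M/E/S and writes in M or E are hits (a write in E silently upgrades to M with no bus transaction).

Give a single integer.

Op 1: C3 write [C3 write: invalidate none -> C3=M] -> [I,I,I,M] [MISS #1: write from I]
Op 2: C3 read [C3 read: already in M, no change] -> [I,I,I,M] [hit: read from M]
Op 3: C1 read [C1 read from I: others=['C3=M'] -> C1=S, others downsized to S] -> [I,S,I,S] [MISS #2: read from I]
Op 4: C2 write [C2 write: invalidate ['C1=S', 'C3=S'] -> C2=M] -> [I,I,M,I] [MISS #3: write from I]
Op 5: C0 write [C0 write: invalidate ['C2=M'] -> C0=M] -> [M,I,I,I] [MISS #4: write from I]
Op 6: C0 read [C0 read: already in M, no change] -> [M,I,I,I] [hit: read from M]
Op 7: C2 write [C2 write: invalidate ['C0=M'] -> C2=M] -> [I,I,M,I] [MISS #5: write from I]

Answer: 5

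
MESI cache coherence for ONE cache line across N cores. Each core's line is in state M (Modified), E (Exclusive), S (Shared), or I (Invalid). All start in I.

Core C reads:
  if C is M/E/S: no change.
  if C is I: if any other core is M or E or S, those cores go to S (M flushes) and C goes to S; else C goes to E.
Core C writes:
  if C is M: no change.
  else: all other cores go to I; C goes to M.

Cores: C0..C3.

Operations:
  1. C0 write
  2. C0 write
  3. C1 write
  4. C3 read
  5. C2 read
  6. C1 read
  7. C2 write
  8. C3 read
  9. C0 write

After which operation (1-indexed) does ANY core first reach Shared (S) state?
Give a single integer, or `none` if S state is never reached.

Op 1: C0 write [C0 write: invalidate none -> C0=M] -> [M,I,I,I]
Op 2: C0 write [C0 write: already M (modified), no change] -> [M,I,I,I]
Op 3: C1 write [C1 write: invalidate ['C0=M'] -> C1=M] -> [I,M,I,I]
Op 4: C3 read [C3 read from I: others=['C1=M'] -> C3=S, others downsized to S] -> [I,S,I,S]
  -> First S state at op 4; remaining ops need not be traced.

Answer: 4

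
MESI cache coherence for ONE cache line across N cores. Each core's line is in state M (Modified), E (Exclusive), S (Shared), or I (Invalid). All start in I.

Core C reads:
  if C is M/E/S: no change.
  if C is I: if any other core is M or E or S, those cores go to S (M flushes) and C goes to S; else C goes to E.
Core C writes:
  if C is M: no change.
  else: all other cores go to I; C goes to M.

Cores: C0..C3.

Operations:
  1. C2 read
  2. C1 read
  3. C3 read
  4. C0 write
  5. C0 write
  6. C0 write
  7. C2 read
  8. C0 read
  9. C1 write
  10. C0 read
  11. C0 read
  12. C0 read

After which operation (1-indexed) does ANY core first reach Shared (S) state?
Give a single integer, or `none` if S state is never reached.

Op 1: C2 read [C2 read from I: no other sharers -> C2=E (exclusive)] -> [I,I,E,I]
Op 2: C1 read [C1 read from I: others=['C2=E'] -> C1=S, others downsized to S] -> [I,S,S,I]
  -> First S state at op 2; remaining ops need not be traced.

Answer: 2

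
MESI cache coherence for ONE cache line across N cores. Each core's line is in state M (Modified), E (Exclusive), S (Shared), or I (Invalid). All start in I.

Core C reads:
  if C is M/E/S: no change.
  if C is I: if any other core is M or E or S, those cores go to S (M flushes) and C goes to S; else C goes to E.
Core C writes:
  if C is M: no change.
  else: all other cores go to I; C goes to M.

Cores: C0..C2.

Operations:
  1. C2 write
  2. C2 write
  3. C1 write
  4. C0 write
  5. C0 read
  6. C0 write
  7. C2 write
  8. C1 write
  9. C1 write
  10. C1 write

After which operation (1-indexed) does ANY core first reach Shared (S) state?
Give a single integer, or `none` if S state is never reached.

Op 1: C2 write [C2 write: invalidate none -> C2=M] -> [I,I,M]
Op 2: C2 write [C2 write: already M (modified), no change] -> [I,I,M]
Op 3: C1 write [C1 write: invalidate ['C2=M'] -> C1=M] -> [I,M,I]
Op 4: C0 write [C0 write: invalidate ['C1=M'] -> C0=M] -> [M,I,I]
Op 5: C0 read [C0 read: already in M, no change] -> [M,I,I]
Op 6: C0 write [C0 write: already M (modified), no change] -> [M,I,I]
Op 7: C2 write [C2 write: invalidate ['C0=M'] -> C2=M] -> [I,I,M]
Op 8: C1 write [C1 write: invalidate ['C2=M'] -> C1=M] -> [I,M,I]
Op 9: C1 write [C1 write: already M (modified), no change] -> [I,M,I]
Op 10: C1 write [C1 write: already M (modified), no change] -> [I,M,I]
S state never reached in this sequence.

Answer: none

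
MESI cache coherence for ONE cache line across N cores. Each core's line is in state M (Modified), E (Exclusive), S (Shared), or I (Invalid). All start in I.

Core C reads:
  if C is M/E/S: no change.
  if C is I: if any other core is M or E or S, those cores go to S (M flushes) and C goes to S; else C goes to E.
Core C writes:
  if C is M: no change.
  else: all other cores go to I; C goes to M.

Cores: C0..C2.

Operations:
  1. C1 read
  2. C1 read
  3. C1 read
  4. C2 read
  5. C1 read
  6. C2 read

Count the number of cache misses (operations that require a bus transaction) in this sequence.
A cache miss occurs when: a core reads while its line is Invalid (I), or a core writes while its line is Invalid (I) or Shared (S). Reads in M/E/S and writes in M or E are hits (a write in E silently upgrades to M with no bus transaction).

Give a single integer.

Op 1: C1 read [C1 read from I: no other sharers -> C1=E (exclusive)] -> [I,E,I] [MISS #1: read from I]
Op 2: C1 read [C1 read: already in E, no change] -> [I,E,I] [hit: read from E]
Op 3: C1 read [C1 read: already in E, no change] -> [I,E,I] [hit: read from E]
Op 4: C2 read [C2 read from I: others=['C1=E'] -> C2=S, others downsized to S] -> [I,S,S] [MISS #2: read from I]
Op 5: C1 read [C1 read: already in S, no change] -> [I,S,S] [hit: read from S]
Op 6: C2 read [C2 read: already in S, no change] -> [I,S,S] [hit: read from S]

Answer: 2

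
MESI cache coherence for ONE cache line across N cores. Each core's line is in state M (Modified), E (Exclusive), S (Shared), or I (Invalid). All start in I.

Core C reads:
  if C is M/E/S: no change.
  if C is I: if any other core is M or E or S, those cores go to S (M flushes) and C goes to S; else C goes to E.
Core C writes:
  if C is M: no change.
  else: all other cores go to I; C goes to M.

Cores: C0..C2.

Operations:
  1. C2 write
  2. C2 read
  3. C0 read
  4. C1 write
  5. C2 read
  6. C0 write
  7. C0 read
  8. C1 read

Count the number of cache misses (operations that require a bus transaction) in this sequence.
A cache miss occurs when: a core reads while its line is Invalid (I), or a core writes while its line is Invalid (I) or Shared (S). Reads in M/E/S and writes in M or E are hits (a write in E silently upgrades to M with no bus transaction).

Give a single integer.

Op 1: C2 write [C2 write: invalidate none -> C2=M] -> [I,I,M] [MISS #1: write from I]
Op 2: C2 read [C2 read: already in M, no change] -> [I,I,M] [hit: read from M]
Op 3: C0 read [C0 read from I: others=['C2=M'] -> C0=S, others downsized to S] -> [S,I,S] [MISS #2: read from I]
Op 4: C1 write [C1 write: invalidate ['C0=S', 'C2=S'] -> C1=M] -> [I,M,I] [MISS #3: write from I]
Op 5: C2 read [C2 read from I: others=['C1=M'] -> C2=S, others downsized to S] -> [I,S,S] [MISS #4: read from I]
Op 6: C0 write [C0 write: invalidate ['C1=S', 'C2=S'] -> C0=M] -> [M,I,I] [MISS #5: write from I]
Op 7: C0 read [C0 read: already in M, no change] -> [M,I,I] [hit: read from M]
Op 8: C1 read [C1 read from I: others=['C0=M'] -> C1=S, others downsized to S] -> [S,S,I] [MISS #6: read from I]

Answer: 6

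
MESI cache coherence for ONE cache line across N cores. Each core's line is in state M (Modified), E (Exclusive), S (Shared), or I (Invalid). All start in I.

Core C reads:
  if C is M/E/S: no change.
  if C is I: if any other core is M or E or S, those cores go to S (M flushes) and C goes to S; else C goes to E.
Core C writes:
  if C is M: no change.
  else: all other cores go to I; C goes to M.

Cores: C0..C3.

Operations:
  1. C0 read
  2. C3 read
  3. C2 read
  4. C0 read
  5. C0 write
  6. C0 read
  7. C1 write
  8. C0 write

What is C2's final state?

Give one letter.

Op 1: C0 read [C0 read from I: no other sharers -> C0=E (exclusive)] -> [E,I,I,I]
Op 2: C3 read [C3 read from I: others=['C0=E'] -> C3=S, others downsized to S] -> [S,I,I,S]
Op 3: C2 read [C2 read from I: others=['C0=S', 'C3=S'] -> C2=S, others downsized to S] -> [S,I,S,S]
Op 4: C0 read [C0 read: already in S, no change] -> [S,I,S,S]
Op 5: C0 write [C0 write: invalidate ['C2=S', 'C3=S'] -> C0=M] -> [M,I,I,I]
Op 6: C0 read [C0 read: already in M, no change] -> [M,I,I,I]
Op 7: C1 write [C1 write: invalidate ['C0=M'] -> C1=M] -> [I,M,I,I]
Op 8: C0 write [C0 write: invalidate ['C1=M'] -> C0=M] -> [M,I,I,I]

Answer: I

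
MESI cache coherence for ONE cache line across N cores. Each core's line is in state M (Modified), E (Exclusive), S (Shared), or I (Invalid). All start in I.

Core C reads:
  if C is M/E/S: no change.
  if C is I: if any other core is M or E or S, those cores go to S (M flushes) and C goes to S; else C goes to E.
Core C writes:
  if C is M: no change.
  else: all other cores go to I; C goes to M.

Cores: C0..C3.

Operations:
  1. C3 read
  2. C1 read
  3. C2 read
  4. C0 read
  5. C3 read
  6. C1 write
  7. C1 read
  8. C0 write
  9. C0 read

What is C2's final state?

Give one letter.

Op 1: C3 read [C3 read from I: no other sharers -> C3=E (exclusive)] -> [I,I,I,E]
Op 2: C1 read [C1 read from I: others=['C3=E'] -> C1=S, others downsized to S] -> [I,S,I,S]
Op 3: C2 read [C2 read from I: others=['C1=S', 'C3=S'] -> C2=S, others downsized to S] -> [I,S,S,S]
Op 4: C0 read [C0 read from I: others=['C1=S', 'C2=S', 'C3=S'] -> C0=S, others downsized to S] -> [S,S,S,S]
Op 5: C3 read [C3 read: already in S, no change] -> [S,S,S,S]
Op 6: C1 write [C1 write: invalidate ['C0=S', 'C2=S', 'C3=S'] -> C1=M] -> [I,M,I,I]
Op 7: C1 read [C1 read: already in M, no change] -> [I,M,I,I]
Op 8: C0 write [C0 write: invalidate ['C1=M'] -> C0=M] -> [M,I,I,I]
Op 9: C0 read [C0 read: already in M, no change] -> [M,I,I,I]

Answer: I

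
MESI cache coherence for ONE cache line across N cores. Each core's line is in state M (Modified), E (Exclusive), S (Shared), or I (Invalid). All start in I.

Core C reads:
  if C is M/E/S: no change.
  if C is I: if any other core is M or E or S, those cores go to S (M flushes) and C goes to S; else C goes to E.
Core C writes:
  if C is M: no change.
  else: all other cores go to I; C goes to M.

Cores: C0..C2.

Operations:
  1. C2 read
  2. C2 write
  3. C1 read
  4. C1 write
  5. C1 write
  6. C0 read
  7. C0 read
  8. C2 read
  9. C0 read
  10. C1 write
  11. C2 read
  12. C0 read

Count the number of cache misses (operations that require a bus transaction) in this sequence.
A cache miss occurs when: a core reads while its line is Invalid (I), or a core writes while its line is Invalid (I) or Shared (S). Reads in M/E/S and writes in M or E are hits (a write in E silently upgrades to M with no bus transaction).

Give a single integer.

Answer: 8

Derivation:
Op 1: C2 read [C2 read from I: no other sharers -> C2=E (exclusive)] -> [I,I,E] [MISS #1: read from I]
Op 2: C2 write [C2 write: invalidate none -> C2=M] -> [I,I,M] [hit: write from E is a silent E->M upgrade, no bus transaction]
Op 3: C1 read [C1 read from I: others=['C2=M'] -> C1=S, others downsized to S] -> [I,S,S] [MISS #2: read from I]
Op 4: C1 write [C1 write: invalidate ['C2=S'] -> C1=M] -> [I,M,I] [MISS #3: write from S]
Op 5: C1 write [C1 write: already M (modified), no change] -> [I,M,I] [hit: write from M]
Op 6: C0 read [C0 read from I: others=['C1=M'] -> C0=S, others downsized to S] -> [S,S,I] [MISS #4: read from I]
Op 7: C0 read [C0 read: already in S, no change] -> [S,S,I] [hit: read from S]
Op 8: C2 read [C2 read from I: others=['C0=S', 'C1=S'] -> C2=S, others downsized to S] -> [S,S,S] [MISS #5: read from I]
Op 9: C0 read [C0 read: already in S, no change] -> [S,S,S] [hit: read from S]
Op 10: C1 write [C1 write: invalidate ['C0=S', 'C2=S'] -> C1=M] -> [I,M,I] [MISS #6: write from S]
Op 11: C2 read [C2 read from I: others=['C1=M'] -> C2=S, others downsized to S] -> [I,S,S] [MISS #7: read from I]
Op 12: C0 read [C0 read from I: others=['C1=S', 'C2=S'] -> C0=S, others downsized to S] -> [S,S,S] [MISS #8: read from I]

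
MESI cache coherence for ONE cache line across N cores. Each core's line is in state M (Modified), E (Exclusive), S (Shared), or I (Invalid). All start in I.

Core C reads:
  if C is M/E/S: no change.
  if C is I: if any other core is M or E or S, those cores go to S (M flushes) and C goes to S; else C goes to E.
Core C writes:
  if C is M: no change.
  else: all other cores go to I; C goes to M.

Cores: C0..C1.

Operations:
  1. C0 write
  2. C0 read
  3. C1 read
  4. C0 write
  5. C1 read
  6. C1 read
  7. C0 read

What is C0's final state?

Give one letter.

Op 1: C0 write [C0 write: invalidate none -> C0=M] -> [M,I]
Op 2: C0 read [C0 read: already in M, no change] -> [M,I]
Op 3: C1 read [C1 read from I: others=['C0=M'] -> C1=S, others downsized to S] -> [S,S]
Op 4: C0 write [C0 write: invalidate ['C1=S'] -> C0=M] -> [M,I]
Op 5: C1 read [C1 read from I: others=['C0=M'] -> C1=S, others downsized to S] -> [S,S]
Op 6: C1 read [C1 read: already in S, no change] -> [S,S]
Op 7: C0 read [C0 read: already in S, no change] -> [S,S]

Answer: S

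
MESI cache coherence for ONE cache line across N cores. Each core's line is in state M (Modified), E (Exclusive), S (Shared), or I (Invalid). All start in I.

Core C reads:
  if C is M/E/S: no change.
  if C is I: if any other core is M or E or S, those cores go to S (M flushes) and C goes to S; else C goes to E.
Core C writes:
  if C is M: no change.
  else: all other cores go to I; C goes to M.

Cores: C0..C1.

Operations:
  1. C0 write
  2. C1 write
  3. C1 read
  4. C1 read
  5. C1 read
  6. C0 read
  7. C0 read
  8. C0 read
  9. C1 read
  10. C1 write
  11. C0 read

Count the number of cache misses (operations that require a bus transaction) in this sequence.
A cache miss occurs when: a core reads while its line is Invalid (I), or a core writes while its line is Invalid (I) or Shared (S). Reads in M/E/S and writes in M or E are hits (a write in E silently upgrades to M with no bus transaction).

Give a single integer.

Answer: 5

Derivation:
Op 1: C0 write [C0 write: invalidate none -> C0=M] -> [M,I] [MISS #1: write from I]
Op 2: C1 write [C1 write: invalidate ['C0=M'] -> C1=M] -> [I,M] [MISS #2: write from I]
Op 3: C1 read [C1 read: already in M, no change] -> [I,M] [hit: read from M]
Op 4: C1 read [C1 read: already in M, no change] -> [I,M] [hit: read from M]
Op 5: C1 read [C1 read: already in M, no change] -> [I,M] [hit: read from M]
Op 6: C0 read [C0 read from I: others=['C1=M'] -> C0=S, others downsized to S] -> [S,S] [MISS #3: read from I]
Op 7: C0 read [C0 read: already in S, no change] -> [S,S] [hit: read from S]
Op 8: C0 read [C0 read: already in S, no change] -> [S,S] [hit: read from S]
Op 9: C1 read [C1 read: already in S, no change] -> [S,S] [hit: read from S]
Op 10: C1 write [C1 write: invalidate ['C0=S'] -> C1=M] -> [I,M] [MISS #4: write from S]
Op 11: C0 read [C0 read from I: others=['C1=M'] -> C0=S, others downsized to S] -> [S,S] [MISS #5: read from I]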